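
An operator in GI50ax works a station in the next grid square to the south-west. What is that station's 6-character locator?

Longitude subsquare a = 0; −1 → -1, wraps to 23 = x, carry into square.
Longitude square 5; −1 → 4.
Latitude subsquare x = 23; −1 → 22 = w.

GI40xw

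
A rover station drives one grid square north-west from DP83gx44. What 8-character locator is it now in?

DP83gx35

Longitude extended square 4; −1 → 3.
Latitude extended square 4; +1 → 5.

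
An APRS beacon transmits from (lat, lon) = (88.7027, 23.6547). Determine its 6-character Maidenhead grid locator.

Add 180° to longitude and 90° to latitude: 203.6547, 178.7027.
Field: lon ⌊203.6547/20⌋ = 10 → K; lat ⌊178.7027/10⌋ = 17 → R.
Square: lon ⌊3.6547/2⌋ = 1; lat ⌊8.7027/1⌋ = 8.
Subsquare: lon ⌊1.6547/0.0833333⌋ = 19 → t; lat ⌊0.7027/0.0416667⌋ = 16 → q.

KR18tq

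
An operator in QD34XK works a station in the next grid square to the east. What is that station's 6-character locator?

QD44ak

Longitude subsquare x = 23; +1 → 24, wraps to 0 = a, carry into square.
Longitude square 3; +1 → 4.
The latitude characters are unchanged.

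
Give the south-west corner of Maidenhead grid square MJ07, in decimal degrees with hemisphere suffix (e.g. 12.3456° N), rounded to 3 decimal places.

Field M=12, J=9: +12·20° lon, +9·10° lat → SW at lon 60°, lat 0°.
Square 0, 7: +0·2° lon, +7·1° lat → SW at lon 60°, lat 7°.
latitude 7.000° N, longitude 60.000° E.

7.000° N, 60.000° E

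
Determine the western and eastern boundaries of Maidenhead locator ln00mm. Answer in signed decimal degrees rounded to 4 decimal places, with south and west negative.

Field L=11, N=13: +11·20° lon, +13·10° lat → SW at lon 40°, lat 40°.
Square 0, 0: +0·2° lon, +0·1° lat → SW at lon 40°, lat 40°.
Subsquare m=12, m=12: +12·0.0833333° lon, +12·0.0416667° lat → SW at lon 41°, lat 40.5°.
Cell spans 0.0833333° lon × 0.0416667° lat.
west 41.0000, east 41.0833.

41.0000, 41.0833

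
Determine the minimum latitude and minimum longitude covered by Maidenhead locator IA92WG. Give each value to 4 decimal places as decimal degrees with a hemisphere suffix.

87.7500° S, 0.1667° W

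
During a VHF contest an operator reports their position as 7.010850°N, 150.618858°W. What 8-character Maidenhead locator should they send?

Add 180° to longitude and 90° to latitude: 29.38114, 97.01085.
Field: 29.38114/20 → 1 → B, 97.01085/10 → 9 → J; chars BJ.
Square: 9.38114/2 → 4, 7.01085/1 → 7; chars 47.
Subsquare: 1.38114/0.0833333 → 16 → q, 0.01085/0.0416667 → 0 → a; chars qa.
Extended square: 0.04781/0.00833333 → 5, 0.01085/0.00416667 → 2; chars 52.

BJ47qa52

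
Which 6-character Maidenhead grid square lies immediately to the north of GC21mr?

GC21ms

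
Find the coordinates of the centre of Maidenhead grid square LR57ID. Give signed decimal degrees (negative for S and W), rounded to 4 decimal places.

87.1458, 50.7083

Field L=11, R=17: +11·20° lon, +17·10° lat → SW at lon 40°, lat 80°.
Square 5, 7: +5·2° lon, +7·1° lat → SW at lon 50°, lat 87°.
Subsquare i=8, d=3: +8·0.0833333° lon, +3·0.0416667° lat → SW at lon 50.6667°, lat 87.125°.
Cell spans 0.0833333° lon × 0.0416667° lat. Centre is SW corner plus half of each.
latitude 87.1458, longitude 50.7083.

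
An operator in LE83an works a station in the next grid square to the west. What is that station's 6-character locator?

Longitude subsquare a = 0; −1 → -1, wraps to 23 = x, carry into square.
Longitude square 8; −1 → 7.
The latitude characters are unchanged.

LE73xn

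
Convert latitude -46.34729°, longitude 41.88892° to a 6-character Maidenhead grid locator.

LE03wp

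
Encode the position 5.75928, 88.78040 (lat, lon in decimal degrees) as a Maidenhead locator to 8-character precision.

Offset from 180°W / 90°S: lon 268.78040°, lat 95.75928°.
Field: 268.78040/20 → 13 → N, 95.75928/10 → 9 → J; chars NJ.
Square: 8.78040/2 → 4, 5.75928/1 → 5; chars 45.
Subsquare: 0.78040/0.0833333 → 9 → j, 0.75928/0.0416667 → 18 → s; chars js.
Extended square: 0.03040/0.00833333 → 3, 0.00928/0.00416667 → 2; chars 32.

NJ45js32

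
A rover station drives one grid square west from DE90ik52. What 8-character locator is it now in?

DE90ik42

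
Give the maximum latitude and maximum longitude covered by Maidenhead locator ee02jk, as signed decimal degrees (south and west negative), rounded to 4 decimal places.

Field E=4, E=4: +4·20° lon, +4·10° lat → SW at lon -100°, lat -50°.
Square 0, 2: +0·2° lon, +2·1° lat → SW at lon -100°, lat -48°.
Subsquare j=9, k=10: +9·0.0833333° lon, +10·0.0416667° lat → SW at lon -99.25°, lat -47.5833°.
Cell spans 0.0833333° lon × 0.0416667° lat. NE corner is SW corner plus one full cell.
latitude -47.5417, longitude -99.1667.

-47.5417, -99.1667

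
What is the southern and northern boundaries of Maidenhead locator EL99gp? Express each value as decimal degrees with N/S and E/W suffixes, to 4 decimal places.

29.6250° N, 29.6667° N

Field E=4, L=11: +4·20° lon, +11·10° lat → SW at lon -100°, lat 20°.
Square 9, 9: +9·2° lon, +9·1° lat → SW at lon -82°, lat 29°.
Subsquare g=6, p=15: +6·0.0833333° lon, +15·0.0416667° lat → SW at lon -81.5°, lat 29.625°.
Cell spans 0.0833333° lon × 0.0416667° lat.
south 29.6250° N, north 29.6667° N.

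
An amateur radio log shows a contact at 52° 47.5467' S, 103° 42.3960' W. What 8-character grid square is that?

DD87de59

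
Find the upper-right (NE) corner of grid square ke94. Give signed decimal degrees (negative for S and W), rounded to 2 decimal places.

-45.00, 40.00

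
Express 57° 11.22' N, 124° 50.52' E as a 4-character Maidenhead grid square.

Shift to the Maidenhead origin (180°W, 90°S): lon 304.84, lat 147.19.
Field (20°×10°, letters A–R): lon ⌊304.84/20⌋ = 15 → P; lat ⌊147.19/10⌋ = 14 → O.
Square (2°×1°, digits 0–9): lon ⌊4.84/2⌋ = 2; lat ⌊7.19/1⌋ = 7.

PO27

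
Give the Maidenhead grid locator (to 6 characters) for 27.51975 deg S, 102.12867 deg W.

Shift to the Maidenhead origin (180°W, 90°S): lon 77.8713, lat 62.4802.
Field: lon ⌊77.8713/20⌋ = 3 → D; lat ⌊62.4802/10⌋ = 6 → G.
Square: lon ⌊17.8713/2⌋ = 8; lat ⌊2.4802/1⌋ = 2.
Subsquare: lon ⌊1.8713/0.0833333⌋ = 22 → w; lat ⌊0.4802/0.0416667⌋ = 11 → l.

DG82wl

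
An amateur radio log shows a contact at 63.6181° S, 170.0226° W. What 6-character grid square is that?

AC46xj

Shift to the Maidenhead origin (180°W, 90°S): lon 9.9774, lat 26.3819.
Field: lon ⌊9.9774/20⌋ = 0 → A; lat ⌊26.3819/10⌋ = 2 → C.
Square: lon ⌊9.9774/2⌋ = 4; lat ⌊6.3819/1⌋ = 6.
Subsquare: lon ⌊1.9774/0.0833333⌋ = 23 → x; lat ⌊0.3819/0.0416667⌋ = 9 → j.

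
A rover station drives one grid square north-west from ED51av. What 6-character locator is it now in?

ED41xw

Longitude subsquare a = 0; −1 → -1, wraps to 23 = x, carry into square.
Longitude square 5; −1 → 4.
Latitude subsquare v = 21; +1 → 22 = w.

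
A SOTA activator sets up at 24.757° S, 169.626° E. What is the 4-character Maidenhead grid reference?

RG45

Offset from 180°W / 90°S: lon 349.63°, lat 65.24°.
Field (20°×10°, letters A–R): lon ⌊349.63/20⌋ = 17 → R; lat ⌊65.24/10⌋ = 6 → G.
Square (2°×1°, digits 0–9): lon ⌊9.63/2⌋ = 4; lat ⌊5.24/1⌋ = 5.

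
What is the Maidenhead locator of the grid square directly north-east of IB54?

IB65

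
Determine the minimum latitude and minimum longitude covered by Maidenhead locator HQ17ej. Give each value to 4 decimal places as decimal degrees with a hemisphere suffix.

Field H=7, Q=16: +7·20° lon, +16·10° lat → SW at lon -40°, lat 70°.
Square 1, 7: +1·2° lon, +7·1° lat → SW at lon -38°, lat 77°.
Subsquare e=4, j=9: +4·0.0833333° lon, +9·0.0416667° lat → SW at lon -37.6667°, lat 77.375°.
latitude 77.3750° N, longitude 37.6667° W.

77.3750° N, 37.6667° W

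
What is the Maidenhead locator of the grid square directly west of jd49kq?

Longitude subsquare k = 10; −1 → 9 = j.
The latitude characters are unchanged.

JD49jq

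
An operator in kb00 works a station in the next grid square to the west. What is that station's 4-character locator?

JB90

Longitude square 0; −1 → -1, wraps to 9, carry into field.
Longitude field K = 10; −1 → 9 = J.
The latitude characters are unchanged.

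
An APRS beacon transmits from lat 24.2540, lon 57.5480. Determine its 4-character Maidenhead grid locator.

Offset from 180°W / 90°S: lon 237.55°, lat 114.25°.
Field: 237.55/20 → 11 → L, 114.25/10 → 11 → L; chars LL.
Square: 17.55/2 → 8, 4.25/1 → 4; chars 84.

LL84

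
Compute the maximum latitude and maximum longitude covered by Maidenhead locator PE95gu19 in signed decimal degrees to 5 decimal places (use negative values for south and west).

-44.12500, 138.51667

Field P=15, E=4: +15·20° lon, +4·10° lat → SW at lon 120°, lat -50°.
Square 9, 5: +9·2° lon, +5·1° lat → SW at lon 138°, lat -45°.
Subsquare g=6, u=20: +6·0.0833333° lon, +20·0.0416667° lat → SW at lon 138.5°, lat -44.1667°.
Extended square 1, 9: +1·0.00833333° lon, +9·0.00416667° lat → SW at lon 138.508°, lat -44.1292°.
Cell spans 0.00833333° lon × 0.00416667° lat. NE corner is SW corner plus one full cell.
latitude -44.12500, longitude 138.51667.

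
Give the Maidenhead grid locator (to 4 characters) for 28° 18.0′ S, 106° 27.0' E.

OG31

Offset from 180°W / 90°S: lon 286.45°, lat 61.70°.
Field: lon ⌊286.45/20⌋ = 14 → O; lat ⌊61.70/10⌋ = 6 → G.
Square: lon ⌊6.45/2⌋ = 3; lat ⌊1.70/1⌋ = 1.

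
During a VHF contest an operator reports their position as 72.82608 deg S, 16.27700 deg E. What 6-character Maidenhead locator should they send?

Add 180° to longitude and 90° to latitude: 196.2770, 17.1739.
Field: lon ⌊196.2770/20⌋ = 9 → J; lat ⌊17.1739/10⌋ = 1 → B.
Square: lon ⌊16.2770/2⌋ = 8; lat ⌊7.1739/1⌋ = 7.
Subsquare: lon ⌊0.2770/0.0833333⌋ = 3 → d; lat ⌊0.1739/0.0416667⌋ = 4 → e.

JB87de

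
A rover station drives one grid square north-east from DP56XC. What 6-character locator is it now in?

DP66ad

Longitude subsquare x = 23; +1 → 24, wraps to 0 = a, carry into square.
Longitude square 5; +1 → 6.
Latitude subsquare c = 2; +1 → 3 = d.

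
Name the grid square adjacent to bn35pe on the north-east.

Longitude subsquare p = 15; +1 → 16 = q.
Latitude subsquare e = 4; +1 → 5 = f.

BN35qf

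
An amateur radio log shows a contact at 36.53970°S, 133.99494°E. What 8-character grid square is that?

Shift to the Maidenhead origin (180°W, 90°S): lon 313.99494, lat 53.46030.
Field (20°×10°, letters A–R): 313.99494/20 → 15 → P, 53.46030/10 → 5 → F; chars PF.
Square (2°×1°, digits 0–9): 13.99494/2 → 6, 3.46030/1 → 3; chars 63.
Subsquare (5′×2.5′, letters a–x): 1.99494/0.0833333 → 23 → x, 0.46030/0.0416667 → 11 → l; chars xl.
Extended square (30″×15″, digits 0–9): 0.07827/0.00833333 → 9, 0.00197/0.00416667 → 0; chars 90.

PF63xl90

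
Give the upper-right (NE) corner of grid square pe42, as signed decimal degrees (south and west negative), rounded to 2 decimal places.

Field P=15, E=4: +15·20° lon, +4·10° lat → SW at lon 120°, lat -50°.
Square 4, 2: +4·2° lon, +2·1° lat → SW at lon 128°, lat -48°.
Cell spans 2° lon × 1° lat. NE corner is SW corner plus one full cell.
latitude -47.00, longitude 130.00.

-47.00, 130.00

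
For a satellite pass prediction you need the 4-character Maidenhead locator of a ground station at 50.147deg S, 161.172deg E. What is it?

Shift to the Maidenhead origin (180°W, 90°S): lon 341.17, lat 39.85.
Field (20°×10°, letters A–R): lon ⌊341.17/20⌋ = 17 → R; lat ⌊39.85/10⌋ = 3 → D.
Square (2°×1°, digits 0–9): lon ⌊1.17/2⌋ = 0; lat ⌊9.85/1⌋ = 9.

RD09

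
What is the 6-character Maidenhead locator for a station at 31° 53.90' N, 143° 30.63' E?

Add 180° to longitude and 90° to latitude: 323.5105, 121.8983.
Field: 323.5105/20 → 16 → Q, 121.8983/10 → 12 → M; chars QM.
Square: 3.5105/2 → 1, 1.8983/1 → 1; chars 11.
Subsquare: 1.5105/0.0833333 → 18 → s, 0.8983/0.0416667 → 21 → v; chars sv.

QM11sv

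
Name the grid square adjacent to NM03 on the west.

MM93

Longitude square 0; −1 → -1, wraps to 9, carry into field.
Longitude field N = 13; −1 → 12 = M.
The latitude characters are unchanged.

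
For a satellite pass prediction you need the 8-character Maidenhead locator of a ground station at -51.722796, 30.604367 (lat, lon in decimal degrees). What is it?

KD58hg26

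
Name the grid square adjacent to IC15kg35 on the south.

IC15kg34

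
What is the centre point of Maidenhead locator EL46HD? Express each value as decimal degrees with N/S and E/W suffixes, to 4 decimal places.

Field E=4, L=11: +4·20° lon, +11·10° lat → SW at lon -100°, lat 20°.
Square 4, 6: +4·2° lon, +6·1° lat → SW at lon -92°, lat 26°.
Subsquare h=7, d=3: +7·0.0833333° lon, +3·0.0416667° lat → SW at lon -91.4167°, lat 26.125°.
Cell spans 0.0833333° lon × 0.0416667° lat. Centre is SW corner plus half of each.
latitude 26.1458° N, longitude 91.3750° W.

26.1458° N, 91.3750° W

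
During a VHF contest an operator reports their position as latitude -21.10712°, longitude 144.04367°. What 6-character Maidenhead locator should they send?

Shift to the Maidenhead origin (180°W, 90°S): lon 324.0437, lat 68.8929.
Field: lon ⌊324.0437/20⌋ = 16 → Q; lat ⌊68.8929/10⌋ = 6 → G.
Square: lon ⌊4.0437/2⌋ = 2; lat ⌊8.8929/1⌋ = 8.
Subsquare: lon ⌊0.0437/0.0833333⌋ = 0 → a; lat ⌊0.8929/0.0416667⌋ = 21 → v.

QG28av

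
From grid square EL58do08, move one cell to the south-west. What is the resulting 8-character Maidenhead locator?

EL58co97

Longitude extended square 0; −1 → -1, wraps to 9, carry into subsquare.
Longitude subsquare d = 3; −1 → 2 = c.
Latitude extended square 8; −1 → 7.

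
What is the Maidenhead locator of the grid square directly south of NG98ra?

NG97rx

Latitude subsquare a = 0; −1 → -1, wraps to 23 = x, carry into square.
Latitude square 8; −1 → 7.
The longitude characters are unchanged.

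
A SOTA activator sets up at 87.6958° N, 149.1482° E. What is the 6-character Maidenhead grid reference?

QR47nq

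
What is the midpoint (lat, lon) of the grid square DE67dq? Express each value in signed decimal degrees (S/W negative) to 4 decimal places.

Field D=3, E=4: +3·20° lon, +4·10° lat → SW at lon -120°, lat -50°.
Square 6, 7: +6·2° lon, +7·1° lat → SW at lon -108°, lat -43°.
Subsquare d=3, q=16: +3·0.0833333° lon, +16·0.0416667° lat → SW at lon -107.75°, lat -42.3333°.
Cell spans 0.0833333° lon × 0.0416667° lat. Centre is SW corner plus half of each.
latitude -42.3125, longitude -107.7083.

-42.3125, -107.7083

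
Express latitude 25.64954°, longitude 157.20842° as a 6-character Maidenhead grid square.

QL85op

Offset from 180°W / 90°S: lon 337.2084°, lat 115.6495°.
Field: 337.2084/20 → 16 → Q, 115.6495/10 → 11 → L; chars QL.
Square: 17.2084/2 → 8, 5.6495/1 → 5; chars 85.
Subsquare: 1.2084/0.0833333 → 14 → o, 0.6495/0.0416667 → 15 → p; chars op.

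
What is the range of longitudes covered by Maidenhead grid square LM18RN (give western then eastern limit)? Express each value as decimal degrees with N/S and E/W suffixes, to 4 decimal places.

43.4167° E, 43.5000° E

Field L=11, M=12: +11·20° lon, +12·10° lat → SW at lon 40°, lat 30°.
Square 1, 8: +1·2° lon, +8·1° lat → SW at lon 42°, lat 38°.
Subsquare r=17, n=13: +17·0.0833333° lon, +13·0.0416667° lat → SW at lon 43.4167°, lat 38.5417°.
Cell spans 0.0833333° lon × 0.0416667° lat.
west 43.4167° E, east 43.5000° E.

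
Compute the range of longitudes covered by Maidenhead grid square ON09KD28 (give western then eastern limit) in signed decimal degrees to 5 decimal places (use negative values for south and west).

Field O=14, N=13: +14·20° lon, +13·10° lat → SW at lon 100°, lat 40°.
Square 0, 9: +0·2° lon, +9·1° lat → SW at lon 100°, lat 49°.
Subsquare k=10, d=3: +10·0.0833333° lon, +3·0.0416667° lat → SW at lon 100.833°, lat 49.125°.
Extended square 2, 8: +2·0.00833333° lon, +8·0.00416667° lat → SW at lon 100.85°, lat 49.1583°.
Cell spans 0.00833333° lon × 0.00416667° lat.
west 100.85000, east 100.85833.

100.85000, 100.85833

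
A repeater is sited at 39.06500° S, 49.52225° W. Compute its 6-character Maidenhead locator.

Add 180° to longitude and 90° to latitude: 130.4778, 50.9350.
Field: 130.4778/20 → 6 → G, 50.9350/10 → 5 → F; chars GF.
Square: 10.4778/2 → 5, 0.9350/1 → 0; chars 50.
Subsquare: 0.4778/0.0833333 → 5 → f, 0.9350/0.0416667 → 22 → w; chars fw.

GF50fw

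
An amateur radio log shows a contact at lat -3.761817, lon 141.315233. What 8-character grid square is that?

Offset from 180°W / 90°S: lon 321.31523°, lat 86.23818°.
Field: lon ⌊321.31523/20⌋ = 16 → Q; lat ⌊86.23818/10⌋ = 8 → I.
Square: lon ⌊1.31523/2⌋ = 0; lat ⌊6.23818/1⌋ = 6.
Subsquare: lon ⌊1.31523/0.0833333⌋ = 15 → p; lat ⌊0.23818/0.0416667⌋ = 5 → f.
Extended square: lon ⌊0.06523/0.00833333⌋ = 7; lat ⌊0.02985/0.00416667⌋ = 7.

QI06pf77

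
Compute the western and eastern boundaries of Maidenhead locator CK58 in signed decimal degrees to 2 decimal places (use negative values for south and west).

-130.00, -128.00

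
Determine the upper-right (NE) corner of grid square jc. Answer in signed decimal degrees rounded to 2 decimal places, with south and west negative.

-60.00, 20.00

Field J=9, C=2: +9·20° lon, +2·10° lat → SW at lon 0°, lat -70°.
Cell spans 20° lon × 10° lat. NE corner is SW corner plus one full cell.
latitude -60.00, longitude 20.00.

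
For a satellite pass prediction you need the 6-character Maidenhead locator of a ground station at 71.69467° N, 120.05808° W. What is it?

CQ91xq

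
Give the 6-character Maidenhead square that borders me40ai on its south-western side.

ME30xh

Longitude subsquare a = 0; −1 → -1, wraps to 23 = x, carry into square.
Longitude square 4; −1 → 3.
Latitude subsquare i = 8; −1 → 7 = h.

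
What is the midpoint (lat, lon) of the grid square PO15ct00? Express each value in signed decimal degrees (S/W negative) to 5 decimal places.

55.79375, 122.17083

Field P=15, O=14: +15·20° lon, +14·10° lat → SW at lon 120°, lat 50°.
Square 1, 5: +1·2° lon, +5·1° lat → SW at lon 122°, lat 55°.
Subsquare c=2, t=19: +2·0.0833333° lon, +19·0.0416667° lat → SW at lon 122.167°, lat 55.7917°.
Extended square 0, 0: +0·0.00833333° lon, +0·0.00416667° lat → SW at lon 122.167°, lat 55.7917°.
Cell spans 0.00833333° lon × 0.00416667° lat. Centre is SW corner plus half of each.
latitude 55.79375, longitude 122.17083.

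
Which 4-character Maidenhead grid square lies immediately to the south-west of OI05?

NI94

Longitude square 0; −1 → -1, wraps to 9, carry into field.
Longitude field O = 14; −1 → 13 = N.
Latitude square 5; −1 → 4.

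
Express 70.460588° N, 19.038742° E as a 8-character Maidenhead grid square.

Add 180° to longitude and 90° to latitude: 199.03874, 160.46059.
Field: 199.03874/20 → 9 → J, 160.46059/10 → 16 → Q; chars JQ.
Square: 19.03874/2 → 9, 0.46059/1 → 0; chars 90.
Subsquare: 1.03874/0.0833333 → 12 → m, 0.46059/0.0416667 → 11 → l; chars ml.
Extended square: 0.03874/0.00833333 → 4, 0.00225/0.00416667 → 0; chars 40.

JQ90ml40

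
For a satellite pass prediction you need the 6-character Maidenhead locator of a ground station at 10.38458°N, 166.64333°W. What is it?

Offset from 180°W / 90°S: lon 13.3567°, lat 100.3846°.
Field (20°×10°, letters A–R): 13.3567/20 → 0 → A, 100.3846/10 → 10 → K; chars AK.
Square (2°×1°, digits 0–9): 13.3567/2 → 6, 0.3846/1 → 0; chars 60.
Subsquare (5′×2.5′, letters a–x): 1.3567/0.0833333 → 16 → q, 0.3846/0.0416667 → 9 → j; chars qj.

AK60qj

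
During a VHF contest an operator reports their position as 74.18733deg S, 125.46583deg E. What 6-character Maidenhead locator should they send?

PB25rt

Add 180° to longitude and 90° to latitude: 305.4658, 15.8127.
Field: lon ⌊305.4658/20⌋ = 15 → P; lat ⌊15.8127/10⌋ = 1 → B.
Square: lon ⌊5.4658/2⌋ = 2; lat ⌊5.8127/1⌋ = 5.
Subsquare: lon ⌊1.4658/0.0833333⌋ = 17 → r; lat ⌊0.8127/0.0416667⌋ = 19 → t.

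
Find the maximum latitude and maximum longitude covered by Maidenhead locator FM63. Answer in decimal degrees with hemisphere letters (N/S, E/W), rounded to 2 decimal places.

34.00° N, 66.00° W

Field F=5, M=12: +5·20° lon, +12·10° lat → SW at lon -80°, lat 30°.
Square 6, 3: +6·2° lon, +3·1° lat → SW at lon -68°, lat 33°.
Cell spans 2° lon × 1° lat. NE corner is SW corner plus one full cell.
latitude 34.00° N, longitude 66.00° W.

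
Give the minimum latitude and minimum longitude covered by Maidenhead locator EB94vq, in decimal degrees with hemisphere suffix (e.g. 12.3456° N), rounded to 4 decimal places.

Field E=4, B=1: +4·20° lon, +1·10° lat → SW at lon -100°, lat -80°.
Square 9, 4: +9·2° lon, +4·1° lat → SW at lon -82°, lat -76°.
Subsquare v=21, q=16: +21·0.0833333° lon, +16·0.0416667° lat → SW at lon -80.25°, lat -75.3333°.
latitude 75.3333° S, longitude 80.2500° W.

75.3333° S, 80.2500° W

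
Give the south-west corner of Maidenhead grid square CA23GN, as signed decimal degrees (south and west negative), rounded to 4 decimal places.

Field C=2, A=0: +2·20° lon, +0·10° lat → SW at lon -140°, lat -90°.
Square 2, 3: +2·2° lon, +3·1° lat → SW at lon -136°, lat -87°.
Subsquare g=6, n=13: +6·0.0833333° lon, +13·0.0416667° lat → SW at lon -135.5°, lat -86.4583°.
latitude -86.4583, longitude -135.5000.

-86.4583, -135.5000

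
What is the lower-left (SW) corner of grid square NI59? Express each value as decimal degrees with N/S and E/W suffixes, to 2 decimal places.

1.00° S, 90.00° E

Field N=13, I=8: +13·20° lon, +8·10° lat → SW at lon 80°, lat -10°.
Square 5, 9: +5·2° lon, +9·1° lat → SW at lon 90°, lat -1°.
latitude 1.00° S, longitude 90.00° E.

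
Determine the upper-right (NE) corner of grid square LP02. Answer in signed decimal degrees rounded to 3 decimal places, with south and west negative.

63.000, 42.000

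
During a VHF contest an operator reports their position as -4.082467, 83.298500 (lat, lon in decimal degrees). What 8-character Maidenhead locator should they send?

NI15pw50

Offset from 180°W / 90°S: lon 263.29850°, lat 85.91753°.
Field (20°×10°, letters A–R): 263.29850/20 → 13 → N, 85.91753/10 → 8 → I; chars NI.
Square (2°×1°, digits 0–9): 3.29850/2 → 1, 5.91753/1 → 5; chars 15.
Subsquare (5′×2.5′, letters a–x): 1.29850/0.0833333 → 15 → p, 0.91753/0.0416667 → 22 → w; chars pw.
Extended square (30″×15″, digits 0–9): 0.04850/0.00833333 → 5, 0.00087/0.00416667 → 0; chars 50.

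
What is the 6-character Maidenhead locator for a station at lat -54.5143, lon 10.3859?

JD55el

Shift to the Maidenhead origin (180°W, 90°S): lon 190.3859, lat 35.4857.
Field: lon ⌊190.3859/20⌋ = 9 → J; lat ⌊35.4857/10⌋ = 3 → D.
Square: lon ⌊10.3859/2⌋ = 5; lat ⌊5.4857/1⌋ = 5.
Subsquare: lon ⌊0.3859/0.0833333⌋ = 4 → e; lat ⌊0.4857/0.0416667⌋ = 11 → l.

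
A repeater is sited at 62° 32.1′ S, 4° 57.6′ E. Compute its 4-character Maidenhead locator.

JC27

Shift to the Maidenhead origin (180°W, 90°S): lon 184.96, lat 27.47.
Field: lon ⌊184.96/20⌋ = 9 → J; lat ⌊27.47/10⌋ = 2 → C.
Square: lon ⌊4.96/2⌋ = 2; lat ⌊7.47/1⌋ = 7.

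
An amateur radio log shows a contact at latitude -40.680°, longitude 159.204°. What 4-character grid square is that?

Shift to the Maidenhead origin (180°W, 90°S): lon 339.20, lat 49.32.
Field: lon ⌊339.20/20⌋ = 16 → Q; lat ⌊49.32/10⌋ = 4 → E.
Square: lon ⌊19.20/2⌋ = 9; lat ⌊9.32/1⌋ = 9.

QE99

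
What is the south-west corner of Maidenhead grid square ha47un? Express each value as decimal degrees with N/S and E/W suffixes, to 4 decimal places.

Field H=7, A=0: +7·20° lon, +0·10° lat → SW at lon -40°, lat -90°.
Square 4, 7: +4·2° lon, +7·1° lat → SW at lon -32°, lat -83°.
Subsquare u=20, n=13: +20·0.0833333° lon, +13·0.0416667° lat → SW at lon -30.3333°, lat -82.4583°.
latitude 82.4583° S, longitude 30.3333° W.

82.4583° S, 30.3333° W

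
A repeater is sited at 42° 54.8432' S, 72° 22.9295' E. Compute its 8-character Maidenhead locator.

ME67ec50

Add 180° to longitude and 90° to latitude: 252.38216, 47.08595.
Field: lon ⌊252.38216/20⌋ = 12 → M; lat ⌊47.08595/10⌋ = 4 → E.
Square: lon ⌊12.38216/2⌋ = 6; lat ⌊7.08595/1⌋ = 7.
Subsquare: lon ⌊0.38216/0.0833333⌋ = 4 → e; lat ⌊0.08595/0.0416667⌋ = 2 → c.
Extended square: lon ⌊0.04883/0.00833333⌋ = 5; lat ⌊0.00261/0.00416667⌋ = 0.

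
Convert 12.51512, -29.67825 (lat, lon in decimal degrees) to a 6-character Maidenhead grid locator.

HK52dm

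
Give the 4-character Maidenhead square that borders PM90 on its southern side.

PL99

Latitude square 0; −1 → -1, wraps to 9, carry into field.
Latitude field M = 12; −1 → 11 = L.
The longitude characters are unchanged.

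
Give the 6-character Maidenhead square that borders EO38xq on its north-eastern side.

EO48ar

Longitude subsquare x = 23; +1 → 24, wraps to 0 = a, carry into square.
Longitude square 3; +1 → 4.
Latitude subsquare q = 16; +1 → 17 = r.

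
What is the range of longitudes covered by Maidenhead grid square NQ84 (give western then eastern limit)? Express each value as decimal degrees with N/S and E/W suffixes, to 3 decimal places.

96.000° E, 98.000° E

Field N=13, Q=16: +13·20° lon, +16·10° lat → SW at lon 80°, lat 70°.
Square 8, 4: +8·2° lon, +4·1° lat → SW at lon 96°, lat 74°.
Cell spans 2° lon × 1° lat.
west 96.000° E, east 98.000° E.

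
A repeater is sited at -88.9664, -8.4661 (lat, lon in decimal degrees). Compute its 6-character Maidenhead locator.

Shift to the Maidenhead origin (180°W, 90°S): lon 171.5339, lat 1.0336.
Field: 171.5339/20 → 8 → I, 1.0336/10 → 0 → A; chars IA.
Square: 11.5339/2 → 5, 1.0336/1 → 1; chars 51.
Subsquare: 1.5339/0.0833333 → 18 → s, 0.0336/0.0416667 → 0 → a; chars sa.

IA51sa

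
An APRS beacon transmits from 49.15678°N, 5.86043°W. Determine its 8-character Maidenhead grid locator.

Offset from 180°W / 90°S: lon 174.13957°, lat 139.15678°.
Field: lon ⌊174.13957/20⌋ = 8 → I; lat ⌊139.15678/10⌋ = 13 → N.
Square: lon ⌊14.13957/2⌋ = 7; lat ⌊9.15678/1⌋ = 9.
Subsquare: lon ⌊0.13957/0.0833333⌋ = 1 → b; lat ⌊0.15678/0.0416667⌋ = 3 → d.
Extended square: lon ⌊0.05624/0.00833333⌋ = 6; lat ⌊0.03178/0.00416667⌋ = 7.

IN79bd67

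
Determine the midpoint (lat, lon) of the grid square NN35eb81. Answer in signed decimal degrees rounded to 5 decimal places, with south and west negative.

Field N=13, N=13: +13·20° lon, +13·10° lat → SW at lon 80°, lat 40°.
Square 3, 5: +3·2° lon, +5·1° lat → SW at lon 86°, lat 45°.
Subsquare e=4, b=1: +4·0.0833333° lon, +1·0.0416667° lat → SW at lon 86.3333°, lat 45.0417°.
Extended square 8, 1: +8·0.00833333° lon, +1·0.00416667° lat → SW at lon 86.4°, lat 45.0458°.
Cell spans 0.00833333° lon × 0.00416667° lat. Centre is SW corner plus half of each.
latitude 45.04792, longitude 86.40417.

45.04792, 86.40417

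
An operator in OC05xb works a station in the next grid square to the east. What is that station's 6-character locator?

Longitude subsquare x = 23; +1 → 24, wraps to 0 = a, carry into square.
Longitude square 0; +1 → 1.
The latitude characters are unchanged.

OC15ab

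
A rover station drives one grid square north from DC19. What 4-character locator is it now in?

DD10

Latitude square 9; +1 → 10, wraps to 0, carry into field.
Latitude field C = 2; +1 → 3 = D.
The longitude characters are unchanged.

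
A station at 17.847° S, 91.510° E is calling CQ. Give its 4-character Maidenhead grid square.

Shift to the Maidenhead origin (180°W, 90°S): lon 271.51, lat 72.15.
Field: 271.51/20 → 13 → N, 72.15/10 → 7 → H; chars NH.
Square: 11.51/2 → 5, 2.15/1 → 2; chars 52.

NH52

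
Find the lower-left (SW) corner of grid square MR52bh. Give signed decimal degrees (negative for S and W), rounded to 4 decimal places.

82.2917, 70.0833

Field M=12, R=17: +12·20° lon, +17·10° lat → SW at lon 60°, lat 80°.
Square 5, 2: +5·2° lon, +2·1° lat → SW at lon 70°, lat 82°.
Subsquare b=1, h=7: +1·0.0833333° lon, +7·0.0416667° lat → SW at lon 70.0833°, lat 82.2917°.
latitude 82.2917, longitude 70.0833.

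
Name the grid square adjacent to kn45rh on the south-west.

KN45qg

Longitude subsquare r = 17; −1 → 16 = q.
Latitude subsquare h = 7; −1 → 6 = g.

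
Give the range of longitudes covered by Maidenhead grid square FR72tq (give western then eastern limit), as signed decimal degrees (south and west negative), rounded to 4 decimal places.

Field F=5, R=17: +5·20° lon, +17·10° lat → SW at lon -80°, lat 80°.
Square 7, 2: +7·2° lon, +2·1° lat → SW at lon -66°, lat 82°.
Subsquare t=19, q=16: +19·0.0833333° lon, +16·0.0416667° lat → SW at lon -64.4167°, lat 82.6667°.
Cell spans 0.0833333° lon × 0.0416667° lat.
west -64.4167, east -64.3333.

-64.4167, -64.3333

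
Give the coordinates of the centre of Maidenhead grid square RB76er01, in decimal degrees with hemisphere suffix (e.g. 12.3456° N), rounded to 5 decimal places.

73.28542° S, 174.33750° E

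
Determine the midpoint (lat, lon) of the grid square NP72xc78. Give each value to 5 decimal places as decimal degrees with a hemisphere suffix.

Field N=13, P=15: +13·20° lon, +15·10° lat → SW at lon 80°, lat 60°.
Square 7, 2: +7·2° lon, +2·1° lat → SW at lon 94°, lat 62°.
Subsquare x=23, c=2: +23·0.0833333° lon, +2·0.0416667° lat → SW at lon 95.9167°, lat 62.0833°.
Extended square 7, 8: +7·0.00833333° lon, +8·0.00416667° lat → SW at lon 95.975°, lat 62.1167°.
Cell spans 0.00833333° lon × 0.00416667° lat. Centre is SW corner plus half of each.
latitude 62.11875° N, longitude 95.97917° E.

62.11875° N, 95.97917° E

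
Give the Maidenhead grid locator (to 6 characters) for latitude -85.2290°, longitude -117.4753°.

DA14gs

Shift to the Maidenhead origin (180°W, 90°S): lon 62.5247, lat 4.7710.
Field (20°×10°, letters A–R): 62.5247/20 → 3 → D, 4.7710/10 → 0 → A; chars DA.
Square (2°×1°, digits 0–9): 2.5247/2 → 1, 4.7710/1 → 4; chars 14.
Subsquare (5′×2.5′, letters a–x): 0.5247/0.0833333 → 6 → g, 0.7710/0.0416667 → 18 → s; chars gs.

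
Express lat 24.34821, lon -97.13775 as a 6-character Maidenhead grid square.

EL14ki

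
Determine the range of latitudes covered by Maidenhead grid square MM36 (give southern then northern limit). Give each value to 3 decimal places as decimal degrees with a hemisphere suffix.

Field M=12, M=12: +12·20° lon, +12·10° lat → SW at lon 60°, lat 30°.
Square 3, 6: +3·2° lon, +6·1° lat → SW at lon 66°, lat 36°.
Cell spans 2° lon × 1° lat.
south 36.000° N, north 37.000° N.

36.000° N, 37.000° N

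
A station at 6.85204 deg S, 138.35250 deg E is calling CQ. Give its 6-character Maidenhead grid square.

PI93ed

Offset from 180°W / 90°S: lon 318.3525°, lat 83.1480°.
Field: lon ⌊318.3525/20⌋ = 15 → P; lat ⌊83.1480/10⌋ = 8 → I.
Square: lon ⌊18.3525/2⌋ = 9; lat ⌊3.1480/1⌋ = 3.
Subsquare: lon ⌊0.3525/0.0833333⌋ = 4 → e; lat ⌊0.1480/0.0416667⌋ = 3 → d.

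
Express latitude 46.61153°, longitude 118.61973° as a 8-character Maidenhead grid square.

ON96ho46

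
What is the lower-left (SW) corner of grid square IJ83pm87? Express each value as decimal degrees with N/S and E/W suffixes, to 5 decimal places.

3.52917° N, 2.68333° W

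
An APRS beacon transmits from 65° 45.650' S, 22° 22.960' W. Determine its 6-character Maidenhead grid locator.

HC84tf

Offset from 180°W / 90°S: lon 157.6173°, lat 24.2392°.
Field: 157.6173/20 → 7 → H, 24.2392/10 → 2 → C; chars HC.
Square: 17.6173/2 → 8, 4.2392/1 → 4; chars 84.
Subsquare: 1.6173/0.0833333 → 19 → t, 0.2392/0.0416667 → 5 → f; chars tf.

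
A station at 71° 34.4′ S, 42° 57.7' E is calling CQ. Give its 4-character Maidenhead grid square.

Add 180° to longitude and 90° to latitude: 222.96, 18.43.
Field: lon ⌊222.96/20⌋ = 11 → L; lat ⌊18.43/10⌋ = 1 → B.
Square: lon ⌊2.96/2⌋ = 1; lat ⌊8.43/1⌋ = 8.

LB18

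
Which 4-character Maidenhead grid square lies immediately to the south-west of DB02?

CB91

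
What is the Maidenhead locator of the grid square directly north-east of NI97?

OI08

Longitude square 9; +1 → 10, wraps to 0, carry into field.
Longitude field N = 13; +1 → 14 = O.
Latitude square 7; +1 → 8.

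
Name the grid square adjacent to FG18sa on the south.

FG17sx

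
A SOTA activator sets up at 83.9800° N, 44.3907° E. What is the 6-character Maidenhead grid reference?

LR23ex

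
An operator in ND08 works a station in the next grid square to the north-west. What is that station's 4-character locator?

Longitude square 0; −1 → -1, wraps to 9, carry into field.
Longitude field N = 13; −1 → 12 = M.
Latitude square 8; +1 → 9.

MD99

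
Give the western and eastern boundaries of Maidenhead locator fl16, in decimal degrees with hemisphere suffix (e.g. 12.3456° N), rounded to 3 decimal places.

78.000° W, 76.000° W

Field F=5, L=11: +5·20° lon, +11·10° lat → SW at lon -80°, lat 20°.
Square 1, 6: +1·2° lon, +6·1° lat → SW at lon -78°, lat 26°.
Cell spans 2° lon × 1° lat.
west 78.000° W, east 76.000° W.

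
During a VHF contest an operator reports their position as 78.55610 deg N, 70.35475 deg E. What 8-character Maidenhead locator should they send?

MQ58en23

Add 180° to longitude and 90° to latitude: 250.35475, 168.55610.
Field (20°×10°, letters A–R): 250.35475/20 → 12 → M, 168.55610/10 → 16 → Q; chars MQ.
Square (2°×1°, digits 0–9): 10.35475/2 → 5, 8.55610/1 → 8; chars 58.
Subsquare (5′×2.5′, letters a–x): 0.35475/0.0833333 → 4 → e, 0.55610/0.0416667 → 13 → n; chars en.
Extended square (30″×15″, digits 0–9): 0.02142/0.00833333 → 2, 0.01443/0.00416667 → 3; chars 23.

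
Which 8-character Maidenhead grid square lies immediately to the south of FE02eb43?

Latitude extended square 3; −1 → 2.
The longitude characters are unchanged.

FE02eb42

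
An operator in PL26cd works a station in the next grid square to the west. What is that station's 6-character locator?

Longitude subsquare c = 2; −1 → 1 = b.
The latitude characters are unchanged.

PL26bd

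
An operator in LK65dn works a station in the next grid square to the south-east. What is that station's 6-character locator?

LK65em

Longitude subsquare d = 3; +1 → 4 = e.
Latitude subsquare n = 13; −1 → 12 = m.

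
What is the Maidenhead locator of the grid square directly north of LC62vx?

LC63va

Latitude subsquare x = 23; +1 → 24, wraps to 0 = a, carry into square.
Latitude square 2; +1 → 3.
The longitude characters are unchanged.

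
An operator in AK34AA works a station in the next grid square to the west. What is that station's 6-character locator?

AK24xa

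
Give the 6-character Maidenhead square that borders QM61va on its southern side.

QM60vx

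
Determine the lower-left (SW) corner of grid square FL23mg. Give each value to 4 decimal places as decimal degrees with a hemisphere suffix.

23.2500° N, 75.0000° W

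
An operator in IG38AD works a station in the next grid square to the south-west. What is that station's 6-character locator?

IG28xc

Longitude subsquare a = 0; −1 → -1, wraps to 23 = x, carry into square.
Longitude square 3; −1 → 2.
Latitude subsquare d = 3; −1 → 2 = c.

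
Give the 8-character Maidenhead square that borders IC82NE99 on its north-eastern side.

IC82of00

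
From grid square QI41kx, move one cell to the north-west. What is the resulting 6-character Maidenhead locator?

Longitude subsquare k = 10; −1 → 9 = j.
Latitude subsquare x = 23; +1 → 24, wraps to 0 = a, carry into square.
Latitude square 1; +1 → 2.

QI42ja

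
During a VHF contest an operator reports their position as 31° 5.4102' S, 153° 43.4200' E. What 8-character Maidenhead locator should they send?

Shift to the Maidenhead origin (180°W, 90°S): lon 333.72367, lat 58.90983.
Field: 333.72367/20 → 16 → Q, 58.90983/10 → 5 → F; chars QF.
Square: 13.72367/2 → 6, 8.90983/1 → 8; chars 68.
Subsquare: 1.72367/0.0833333 → 20 → u, 0.90983/0.0416667 → 21 → v; chars uv.
Extended square: 0.05700/0.00833333 → 6, 0.03483/0.00416667 → 8; chars 68.

QF68uv68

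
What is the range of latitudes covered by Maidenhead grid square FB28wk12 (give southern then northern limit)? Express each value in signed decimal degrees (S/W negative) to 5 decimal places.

-71.57500, -71.57083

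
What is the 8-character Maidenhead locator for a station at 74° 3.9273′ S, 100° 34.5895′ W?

DB95rw04

Add 180° to longitude and 90° to latitude: 79.42351, 15.93454.
Field: 79.42351/20 → 3 → D, 15.93454/10 → 1 → B; chars DB.
Square: 19.42351/2 → 9, 5.93454/1 → 5; chars 95.
Subsquare: 1.42351/0.0833333 → 17 → r, 0.93454/0.0416667 → 22 → w; chars rw.
Extended square: 0.00684/0.00833333 → 0, 0.01788/0.00416667 → 4; chars 04.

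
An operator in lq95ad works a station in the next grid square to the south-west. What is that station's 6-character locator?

Longitude subsquare a = 0; −1 → -1, wraps to 23 = x, carry into square.
Longitude square 9; −1 → 8.
Latitude subsquare d = 3; −1 → 2 = c.

LQ85xc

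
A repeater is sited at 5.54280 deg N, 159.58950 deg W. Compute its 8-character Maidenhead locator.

Shift to the Maidenhead origin (180°W, 90°S): lon 20.41050, lat 95.54280.
Field: lon ⌊20.41050/20⌋ = 1 → B; lat ⌊95.54280/10⌋ = 9 → J.
Square: lon ⌊0.41050/2⌋ = 0; lat ⌊5.54280/1⌋ = 5.
Subsquare: lon ⌊0.41050/0.0833333⌋ = 4 → e; lat ⌊0.54280/0.0416667⌋ = 13 → n.
Extended square: lon ⌊0.07717/0.00833333⌋ = 9; lat ⌊0.00113/0.00416667⌋ = 0.

BJ05en90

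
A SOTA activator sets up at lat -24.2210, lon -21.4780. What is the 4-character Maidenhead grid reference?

HG95

Offset from 180°W / 90°S: lon 158.52°, lat 65.78°.
Field (20°×10°, letters A–R): lon ⌊158.52/20⌋ = 7 → H; lat ⌊65.78/10⌋ = 6 → G.
Square (2°×1°, digits 0–9): lon ⌊18.52/2⌋ = 9; lat ⌊5.78/1⌋ = 5.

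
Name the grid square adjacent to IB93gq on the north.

IB93gr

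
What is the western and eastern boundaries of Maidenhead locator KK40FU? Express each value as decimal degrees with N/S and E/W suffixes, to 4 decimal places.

Field K=10, K=10: +10·20° lon, +10·10° lat → SW at lon 20°, lat 10°.
Square 4, 0: +4·2° lon, +0·1° lat → SW at lon 28°, lat 10°.
Subsquare f=5, u=20: +5·0.0833333° lon, +20·0.0416667° lat → SW at lon 28.4167°, lat 10.8333°.
Cell spans 0.0833333° lon × 0.0416667° lat.
west 28.4167° E, east 28.5000° E.

28.4167° E, 28.5000° E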